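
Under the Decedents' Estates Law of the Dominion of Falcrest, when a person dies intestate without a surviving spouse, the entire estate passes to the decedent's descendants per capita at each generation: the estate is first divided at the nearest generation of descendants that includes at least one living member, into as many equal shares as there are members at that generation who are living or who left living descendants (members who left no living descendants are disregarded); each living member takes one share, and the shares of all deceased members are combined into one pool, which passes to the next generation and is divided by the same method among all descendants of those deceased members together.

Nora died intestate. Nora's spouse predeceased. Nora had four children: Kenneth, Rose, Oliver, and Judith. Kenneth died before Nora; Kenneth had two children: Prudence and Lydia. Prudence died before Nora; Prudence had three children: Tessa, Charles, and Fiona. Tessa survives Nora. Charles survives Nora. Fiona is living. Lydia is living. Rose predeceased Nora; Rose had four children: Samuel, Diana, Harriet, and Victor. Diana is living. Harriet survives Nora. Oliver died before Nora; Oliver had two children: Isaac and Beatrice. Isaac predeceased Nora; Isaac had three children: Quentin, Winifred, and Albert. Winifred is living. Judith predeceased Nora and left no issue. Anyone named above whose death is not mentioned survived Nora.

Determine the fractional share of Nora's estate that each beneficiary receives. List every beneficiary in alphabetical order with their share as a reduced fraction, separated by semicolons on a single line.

Albert 1/24; Beatrice 1/8; Charles 1/24; Diana 1/8; Fiona 1/24; Harriet 1/8; Lydia 1/8; Quentin 1/24; Samuel 1/8; Tessa 1/24; Victor 1/8; Winifred 1/24

There is no surviving spouse, so the entire estate passes to Nora's descendants per capita at each generation.
No one at generation 1 (Kenneth, Rose, Oliver) is living; moving to the next generation.
At generation 2 (Prudence, Lydia, Samuel, Diana, Harriet, Victor, Isaac, Beatrice) there are 8 shares of (1)/8 = 1/8 each.
Living: Lydia, Samuel, Diana, Harriet, Victor, and Beatrice — each takes 1/8.
Deceased: Prudence and Isaac. Their combined 1/4 is pooled and carried to generation 3.
At generation 3 (Tessa, Charles, Fiona, Quentin, Winifred, Albert) there are 6 shares of (1/4)/6 = 1/24 each.
Living: Tessa, Charles, Fiona, Quentin, Winifred, and Albert — each takes 1/24.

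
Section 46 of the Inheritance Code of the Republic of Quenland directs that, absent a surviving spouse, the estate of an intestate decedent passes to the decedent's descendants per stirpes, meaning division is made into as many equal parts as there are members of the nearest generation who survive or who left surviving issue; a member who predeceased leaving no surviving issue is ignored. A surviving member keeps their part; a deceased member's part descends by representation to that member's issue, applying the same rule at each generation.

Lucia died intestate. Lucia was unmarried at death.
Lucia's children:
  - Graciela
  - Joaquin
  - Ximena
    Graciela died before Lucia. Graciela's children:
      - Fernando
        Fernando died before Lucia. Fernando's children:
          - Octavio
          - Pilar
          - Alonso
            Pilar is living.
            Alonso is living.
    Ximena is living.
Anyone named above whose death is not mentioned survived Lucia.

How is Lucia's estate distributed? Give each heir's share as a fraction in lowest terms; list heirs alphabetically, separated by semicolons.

Alonso 1/9; Joaquin 1/3; Octavio 1/9; Pilar 1/9; Ximena 1/3

There is no surviving spouse, so the entire estate passes to Lucia's descendants per stirpes.
The estate is divided into 3 equal shares of 1/3 among Graciela, Joaquin, Ximena.
Graciela predeceased; the 1/3 allotted to Graciela's branch passes to Graciela's issue by representation.
Fernando's line is the sole branch at this level, so the full 1/3 passes to Fernando's issue by representation.
The 1/3 is divided into 3 equal shares of 1/9 among Octavio, Pilar, Alonso.
Octavio is living and takes 1/9.
Pilar is living and takes 1/9.
Alonso is living and takes 1/9.
Joaquin is living and takes 1/3.
Ximena is living and takes 1/3.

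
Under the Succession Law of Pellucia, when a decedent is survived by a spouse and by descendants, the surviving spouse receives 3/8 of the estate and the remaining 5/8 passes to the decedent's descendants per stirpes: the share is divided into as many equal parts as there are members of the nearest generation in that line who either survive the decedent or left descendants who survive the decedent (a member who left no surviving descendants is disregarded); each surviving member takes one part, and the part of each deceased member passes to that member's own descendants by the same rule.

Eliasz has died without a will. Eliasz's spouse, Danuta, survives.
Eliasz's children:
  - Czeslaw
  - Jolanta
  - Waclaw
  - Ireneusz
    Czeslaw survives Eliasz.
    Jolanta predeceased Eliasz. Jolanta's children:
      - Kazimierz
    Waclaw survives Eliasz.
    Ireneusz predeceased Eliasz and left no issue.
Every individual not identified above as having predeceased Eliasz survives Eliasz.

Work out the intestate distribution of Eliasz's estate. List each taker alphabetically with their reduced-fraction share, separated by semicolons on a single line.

Czeslaw 5/24; Danuta 3/8; Kazimierz 5/24; Waclaw 5/24

Danuta, as surviving spouse, takes 3/8.
The remaining 5/8 passes to Eliasz's descendants per stirpes.
Ireneusz left no surviving issue, so that branch lapses and is disregarded.
The 5/8 is divided into 3 equal shares of 5/24 among Czeslaw, Jolanta, Waclaw.
Czeslaw is living and takes 5/24.
Jolanta predeceased; the 5/24 allotted to Jolanta's branch passes to Jolanta's issue by representation.
Kazimierz is the sole taker at this level and receives the full 5/24.
Waclaw is living and takes 5/24.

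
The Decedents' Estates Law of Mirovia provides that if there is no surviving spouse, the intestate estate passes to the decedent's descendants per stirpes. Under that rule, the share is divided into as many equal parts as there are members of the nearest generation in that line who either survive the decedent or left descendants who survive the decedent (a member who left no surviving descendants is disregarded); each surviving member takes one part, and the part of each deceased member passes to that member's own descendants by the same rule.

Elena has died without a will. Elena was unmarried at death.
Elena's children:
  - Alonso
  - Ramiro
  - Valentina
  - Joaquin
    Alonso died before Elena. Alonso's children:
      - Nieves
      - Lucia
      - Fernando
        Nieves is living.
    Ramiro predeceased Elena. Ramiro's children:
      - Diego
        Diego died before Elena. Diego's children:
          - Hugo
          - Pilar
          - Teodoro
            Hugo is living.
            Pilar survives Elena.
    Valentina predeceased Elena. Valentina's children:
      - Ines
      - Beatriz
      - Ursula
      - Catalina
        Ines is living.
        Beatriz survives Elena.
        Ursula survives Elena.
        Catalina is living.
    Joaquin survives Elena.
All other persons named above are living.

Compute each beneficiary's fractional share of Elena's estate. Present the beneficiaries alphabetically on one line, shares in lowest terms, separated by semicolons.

There is no surviving spouse, so the entire estate passes to Elena's descendants per stirpes.
The estate is divided into 4 equal shares of 1/4 among Alonso, Ramiro, Valentina, Joaquin.
Alonso predeceased; the 1/4 allotted to Alonso's branch passes to Alonso's issue by representation.
The 1/4 is divided into 3 equal shares of 1/12 among Nieves, Lucia, Fernando.
Nieves is living and takes 1/12.
Lucia is living and takes 1/12.
Fernando is living and takes 1/12.
Ramiro predeceased; the 1/4 allotted to Ramiro's branch passes to Ramiro's issue by representation.
Diego's line is the sole branch at this level, so the full 1/4 passes to Diego's issue by representation.
The 1/4 is divided into 3 equal shares of 1/12 among Hugo, Pilar, Teodoro.
Hugo is living and takes 1/12.
Pilar is living and takes 1/12.
Teodoro is living and takes 1/12.
Valentina predeceased; the 1/4 allotted to Valentina's branch passes to Valentina's issue by representation.
The 1/4 is divided into 4 equal shares of 1/16 among Ines, Beatriz, Ursula, Catalina.
Ines is living and takes 1/16.
Beatriz is living and takes 1/16.
Ursula is living and takes 1/16.
Catalina is living and takes 1/16.
Joaquin is living and takes 1/4.

Beatriz 1/16; Catalina 1/16; Fernando 1/12; Hugo 1/12; Ines 1/16; Joaquin 1/4; Lucia 1/12; Nieves 1/12; Pilar 1/12; Teodoro 1/12; Ursula 1/16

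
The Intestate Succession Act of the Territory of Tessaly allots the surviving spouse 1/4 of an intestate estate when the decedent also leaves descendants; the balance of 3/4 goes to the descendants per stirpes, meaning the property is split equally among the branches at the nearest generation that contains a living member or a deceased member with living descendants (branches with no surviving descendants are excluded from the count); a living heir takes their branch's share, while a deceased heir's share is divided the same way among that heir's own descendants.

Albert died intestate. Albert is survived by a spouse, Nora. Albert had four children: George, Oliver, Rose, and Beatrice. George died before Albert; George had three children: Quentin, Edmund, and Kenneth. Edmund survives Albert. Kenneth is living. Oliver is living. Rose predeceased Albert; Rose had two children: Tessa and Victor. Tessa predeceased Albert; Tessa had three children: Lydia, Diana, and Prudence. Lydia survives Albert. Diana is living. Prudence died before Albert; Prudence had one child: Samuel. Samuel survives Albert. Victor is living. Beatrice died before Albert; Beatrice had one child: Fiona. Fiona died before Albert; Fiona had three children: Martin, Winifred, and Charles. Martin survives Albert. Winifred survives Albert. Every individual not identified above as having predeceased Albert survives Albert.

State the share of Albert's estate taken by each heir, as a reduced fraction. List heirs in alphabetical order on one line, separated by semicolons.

Charles 1/16; Diana 1/32; Edmund 1/16; Kenneth 1/16; Lydia 1/32; Martin 1/16; Nora 1/4; Oliver 3/16; Quentin 1/16; Samuel 1/32; Victor 3/32; Winifred 1/16

Nora, as surviving spouse, takes 1/4.
The remaining 3/4 passes to Albert's descendants per stirpes.
The 3/4 is divided into 4 equal shares of 3/16 among George, Oliver, Rose, Beatrice.
George predeceased; the 3/16 allotted to George's branch passes to George's issue by representation.
The 3/16 is divided into 3 equal shares of 1/16 among Quentin, Edmund, Kenneth.
Quentin is living and takes 1/16.
Edmund is living and takes 1/16.
Kenneth is living and takes 1/16.
Oliver is living and takes 3/16.
Rose predeceased; the 3/16 allotted to Rose's branch passes to Rose's issue by representation.
The 3/16 is divided into 2 equal shares of 3/32 among Tessa, Victor.
Tessa predeceased; the 3/32 allotted to Tessa's branch passes to Tessa's issue by representation.
The 3/32 is divided into 3 equal shares of 1/32 among Lydia, Diana, Prudence.
Lydia is living and takes 1/32.
Diana is living and takes 1/32.
Prudence predeceased; the 1/32 allotted to Prudence's branch passes to Prudence's issue by representation.
Samuel is the sole taker at this level and receives the full 1/32.
Victor is living and takes 3/32.
Beatrice predeceased; the 3/16 allotted to Beatrice's branch passes to Beatrice's issue by representation.
Fiona's line is the sole branch at this level, so the full 3/16 passes to Fiona's issue by representation.
The 3/16 is divided into 3 equal shares of 1/16 among Martin, Winifred, Charles.
Martin is living and takes 1/16.
Winifred is living and takes 1/16.
Charles is living and takes 1/16.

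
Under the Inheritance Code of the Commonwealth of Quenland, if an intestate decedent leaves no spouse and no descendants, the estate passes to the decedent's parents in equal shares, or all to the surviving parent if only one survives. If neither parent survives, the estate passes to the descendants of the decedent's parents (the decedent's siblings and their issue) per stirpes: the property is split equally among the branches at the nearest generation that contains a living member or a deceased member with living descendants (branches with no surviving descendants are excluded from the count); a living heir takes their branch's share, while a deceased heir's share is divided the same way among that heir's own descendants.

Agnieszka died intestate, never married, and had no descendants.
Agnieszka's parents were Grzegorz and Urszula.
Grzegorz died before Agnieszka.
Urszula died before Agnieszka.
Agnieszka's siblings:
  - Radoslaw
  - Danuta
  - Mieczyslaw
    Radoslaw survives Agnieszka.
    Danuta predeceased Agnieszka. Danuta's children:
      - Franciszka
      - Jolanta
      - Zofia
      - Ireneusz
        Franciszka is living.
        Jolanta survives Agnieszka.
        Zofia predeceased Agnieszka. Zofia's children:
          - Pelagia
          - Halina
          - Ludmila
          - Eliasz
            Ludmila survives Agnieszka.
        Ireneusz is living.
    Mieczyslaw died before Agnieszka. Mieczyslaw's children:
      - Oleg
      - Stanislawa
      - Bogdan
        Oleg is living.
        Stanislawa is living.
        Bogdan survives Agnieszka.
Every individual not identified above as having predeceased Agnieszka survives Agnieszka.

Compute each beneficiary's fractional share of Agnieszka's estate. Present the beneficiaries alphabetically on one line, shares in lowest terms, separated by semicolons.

Neither parent survives and there are no descendants, so the estate passes to Agnieszka's siblings and their issue per stirpes.
The estate is divided into 3 equal shares of 1/3 among Radoslaw, Danuta, Mieczyslaw.
Radoslaw is living and takes 1/3.
Danuta predeceased; the 1/3 allotted to Danuta's branch passes to Danuta's issue by representation.
The 1/3 is divided into 4 equal shares of 1/12 among Franciszka, Jolanta, Zofia, Ireneusz.
Franciszka is living and takes 1/12.
Jolanta is living and takes 1/12.
Zofia predeceased; the 1/12 allotted to Zofia's branch passes to Zofia's issue by representation.
The 1/12 is divided into 4 equal shares of 1/48 among Pelagia, Halina, Ludmila, Eliasz.
Pelagia is living and takes 1/48.
Halina is living and takes 1/48.
Ludmila is living and takes 1/48.
Eliasz is living and takes 1/48.
Ireneusz is living and takes 1/12.
Mieczyslaw predeceased; the 1/3 allotted to Mieczyslaw's branch passes to Mieczyslaw's issue by representation.
The 1/3 is divided into 3 equal shares of 1/9 among Oleg, Stanislawa, Bogdan.
Oleg is living and takes 1/9.
Stanislawa is living and takes 1/9.
Bogdan is living and takes 1/9.

Bogdan 1/9; Eliasz 1/48; Franciszka 1/12; Halina 1/48; Ireneusz 1/12; Jolanta 1/12; Ludmila 1/48; Oleg 1/9; Pelagia 1/48; Radoslaw 1/3; Stanislawa 1/9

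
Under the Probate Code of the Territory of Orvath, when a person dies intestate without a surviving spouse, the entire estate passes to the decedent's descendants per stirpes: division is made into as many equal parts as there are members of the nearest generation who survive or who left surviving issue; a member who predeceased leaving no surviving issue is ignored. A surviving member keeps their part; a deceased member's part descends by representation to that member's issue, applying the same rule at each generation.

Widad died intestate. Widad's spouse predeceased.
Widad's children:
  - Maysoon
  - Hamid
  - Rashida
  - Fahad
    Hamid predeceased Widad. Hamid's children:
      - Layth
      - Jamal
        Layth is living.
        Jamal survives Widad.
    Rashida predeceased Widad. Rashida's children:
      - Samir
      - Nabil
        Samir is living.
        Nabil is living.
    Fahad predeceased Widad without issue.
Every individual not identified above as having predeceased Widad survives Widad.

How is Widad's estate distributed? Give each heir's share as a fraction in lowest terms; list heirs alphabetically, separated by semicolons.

There is no surviving spouse, so the entire estate passes to Widad's descendants per stirpes.
Fahad left no surviving issue, so that branch lapses and is disregarded.
The estate is divided into 3 equal shares of 1/3 among Maysoon, Hamid, Rashida.
Maysoon is living and takes 1/3.
Hamid predeceased; the 1/3 allotted to Hamid's branch passes to Hamid's issue by representation.
The 1/3 is divided into 2 equal shares of 1/6 among Layth, Jamal.
Layth is living and takes 1/6.
Jamal is living and takes 1/6.
Rashida predeceased; the 1/3 allotted to Rashida's branch passes to Rashida's issue by representation.
The 1/3 is divided into 2 equal shares of 1/6 among Samir, Nabil.
Samir is living and takes 1/6.
Nabil is living and takes 1/6.

Jamal 1/6; Layth 1/6; Maysoon 1/3; Nabil 1/6; Samir 1/6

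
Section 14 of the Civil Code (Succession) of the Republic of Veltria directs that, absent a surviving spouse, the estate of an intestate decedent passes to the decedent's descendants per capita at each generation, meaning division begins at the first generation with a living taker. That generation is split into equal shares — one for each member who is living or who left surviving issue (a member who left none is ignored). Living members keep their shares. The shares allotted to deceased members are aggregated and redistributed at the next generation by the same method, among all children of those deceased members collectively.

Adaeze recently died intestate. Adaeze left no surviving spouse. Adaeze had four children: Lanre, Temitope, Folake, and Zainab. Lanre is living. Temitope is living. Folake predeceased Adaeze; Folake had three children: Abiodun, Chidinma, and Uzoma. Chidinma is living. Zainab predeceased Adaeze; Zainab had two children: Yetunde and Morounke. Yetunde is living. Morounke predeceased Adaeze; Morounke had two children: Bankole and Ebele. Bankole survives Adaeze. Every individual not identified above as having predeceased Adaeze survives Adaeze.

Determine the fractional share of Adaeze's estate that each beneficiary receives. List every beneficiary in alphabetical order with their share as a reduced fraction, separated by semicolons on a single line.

Abiodun 1/10; Bankole 1/20; Chidinma 1/10; Ebele 1/20; Lanre 1/4; Temitope 1/4; Uzoma 1/10; Yetunde 1/10

There is no surviving spouse, so the entire estate passes to Adaeze's descendants per capita at each generation.
At generation 1 (Lanre, Temitope, Folake, Zainab) there are 4 shares of (1)/4 = 1/4 each.
Living: Lanre and Temitope — each takes 1/4.
Deceased: Folake and Zainab. Their combined 1/2 is pooled and carried to generation 2.
At generation 2 (Abiodun, Chidinma, Uzoma, Yetunde, Morounke) there are 5 shares of (1/2)/5 = 1/10 each.
Living: Abiodun, Chidinma, Uzoma, and Yetunde — each takes 1/10.
Deceased: Morounke. That 1/10 share is carried to generation 3.
At generation 3 (Bankole, Ebele) there are 2 shares of (1/10)/2 = 1/20 each.
Living: Bankole and Ebele — each takes 1/20.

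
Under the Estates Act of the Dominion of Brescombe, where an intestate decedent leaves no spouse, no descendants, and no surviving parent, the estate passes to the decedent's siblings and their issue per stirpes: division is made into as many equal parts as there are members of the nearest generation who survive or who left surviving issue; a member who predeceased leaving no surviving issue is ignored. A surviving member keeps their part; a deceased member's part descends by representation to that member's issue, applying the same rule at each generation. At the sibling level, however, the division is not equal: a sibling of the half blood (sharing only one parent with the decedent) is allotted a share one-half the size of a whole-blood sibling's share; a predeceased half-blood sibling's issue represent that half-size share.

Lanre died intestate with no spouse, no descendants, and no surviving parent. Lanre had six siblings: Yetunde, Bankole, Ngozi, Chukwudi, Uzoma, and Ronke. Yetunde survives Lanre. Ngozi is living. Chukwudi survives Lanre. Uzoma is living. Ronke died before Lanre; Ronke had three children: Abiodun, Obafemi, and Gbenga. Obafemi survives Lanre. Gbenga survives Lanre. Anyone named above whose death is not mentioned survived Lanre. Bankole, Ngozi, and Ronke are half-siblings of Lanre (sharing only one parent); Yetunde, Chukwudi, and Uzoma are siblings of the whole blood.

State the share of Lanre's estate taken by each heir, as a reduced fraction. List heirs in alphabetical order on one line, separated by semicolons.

Abiodun 1/27; Bankole 1/9; Chukwudi 2/9; Gbenga 1/27; Ngozi 1/9; Obafemi 1/27; Uzoma 2/9; Yetunde 2/9

No spouse, descendants, or parent survives, so the estate passes to Lanre's siblings per stirpes.
Half-blood siblings count for one-half the weight of whole-blood siblings at the initial division.
Dividing 1 in proportion to weights (total weight 9/2): Yetunde (weight 1) → 2/9; Bankole (weight 1/2) → 1/9; Ngozi (weight 1/2) → 1/9; Chukwudi (weight 1) → 2/9; Uzoma (weight 1) → 2/9; Ronke (weight 1/2) → 1/9.
Yetunde is living and takes 2/9.
Bankole is living and takes 1/9.
Ngozi is living and takes 1/9.
Chukwudi is living and takes 2/9.
Uzoma is living and takes 2/9.
Ronke predeceased; the 1/9 allotted to Ronke's branch passes to Ronke's issue by representation.
The 1/9 is divided into 3 equal shares of 1/27 among Abiodun, Obafemi, Gbenga.
Abiodun is living and takes 1/27.
Obafemi is living and takes 1/27.
Gbenga is living and takes 1/27.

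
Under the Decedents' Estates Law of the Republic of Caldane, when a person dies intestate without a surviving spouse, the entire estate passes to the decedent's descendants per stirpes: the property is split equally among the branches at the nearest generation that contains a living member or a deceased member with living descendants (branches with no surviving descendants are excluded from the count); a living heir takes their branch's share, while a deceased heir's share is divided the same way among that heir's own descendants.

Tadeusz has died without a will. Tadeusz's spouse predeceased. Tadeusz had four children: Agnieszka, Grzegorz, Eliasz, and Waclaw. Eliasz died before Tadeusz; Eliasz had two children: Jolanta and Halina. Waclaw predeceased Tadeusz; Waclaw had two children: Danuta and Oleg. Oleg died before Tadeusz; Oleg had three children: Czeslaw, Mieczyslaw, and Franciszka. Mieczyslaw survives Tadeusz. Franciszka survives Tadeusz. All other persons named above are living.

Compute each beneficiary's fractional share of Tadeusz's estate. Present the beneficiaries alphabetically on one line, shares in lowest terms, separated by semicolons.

Agnieszka 1/4; Czeslaw 1/24; Danuta 1/8; Franciszka 1/24; Grzegorz 1/4; Halina 1/8; Jolanta 1/8; Mieczyslaw 1/24

There is no surviving spouse, so the entire estate passes to Tadeusz's descendants per stirpes.
The estate is divided into 4 equal shares of 1/4 among Agnieszka, Grzegorz, Eliasz, Waclaw.
Agnieszka is living and takes 1/4.
Grzegorz is living and takes 1/4.
Eliasz predeceased; the 1/4 allotted to Eliasz's branch passes to Eliasz's issue by representation.
The 1/4 is divided into 2 equal shares of 1/8 among Jolanta, Halina.
Jolanta is living and takes 1/8.
Halina is living and takes 1/8.
Waclaw predeceased; the 1/4 allotted to Waclaw's branch passes to Waclaw's issue by representation.
The 1/4 is divided into 2 equal shares of 1/8 among Danuta, Oleg.
Danuta is living and takes 1/8.
Oleg predeceased; the 1/8 allotted to Oleg's branch passes to Oleg's issue by representation.
The 1/8 is divided into 3 equal shares of 1/24 among Czeslaw, Mieczyslaw, Franciszka.
Czeslaw is living and takes 1/24.
Mieczyslaw is living and takes 1/24.
Franciszka is living and takes 1/24.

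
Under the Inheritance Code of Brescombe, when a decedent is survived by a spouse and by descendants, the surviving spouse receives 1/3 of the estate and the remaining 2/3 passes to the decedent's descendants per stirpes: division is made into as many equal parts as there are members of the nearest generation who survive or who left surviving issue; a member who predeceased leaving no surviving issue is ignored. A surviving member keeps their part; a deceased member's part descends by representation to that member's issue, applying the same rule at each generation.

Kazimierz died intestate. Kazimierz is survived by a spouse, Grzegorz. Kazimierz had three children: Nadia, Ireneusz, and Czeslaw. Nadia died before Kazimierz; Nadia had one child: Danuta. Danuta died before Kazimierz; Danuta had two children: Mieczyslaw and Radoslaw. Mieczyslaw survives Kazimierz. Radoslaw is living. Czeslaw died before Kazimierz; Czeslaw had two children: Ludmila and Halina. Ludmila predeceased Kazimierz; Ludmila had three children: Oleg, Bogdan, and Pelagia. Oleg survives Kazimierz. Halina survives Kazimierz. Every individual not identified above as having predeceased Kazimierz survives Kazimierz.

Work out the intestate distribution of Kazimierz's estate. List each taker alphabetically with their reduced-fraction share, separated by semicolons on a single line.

Grzegorz, as surviving spouse, takes 1/3.
The remaining 2/3 passes to Kazimierz's descendants per stirpes.
The 2/3 is divided into 3 equal shares of 2/9 among Nadia, Ireneusz, Czeslaw.
Nadia predeceased; the 2/9 allotted to Nadia's branch passes to Nadia's issue by representation.
Danuta's line is the sole branch at this level, so the full 2/9 passes to Danuta's issue by representation.
The 2/9 is divided into 2 equal shares of 1/9 among Mieczyslaw, Radoslaw.
Mieczyslaw is living and takes 1/9.
Radoslaw is living and takes 1/9.
Ireneusz is living and takes 2/9.
Czeslaw predeceased; the 2/9 allotted to Czeslaw's branch passes to Czeslaw's issue by representation.
The 2/9 is divided into 2 equal shares of 1/9 among Ludmila, Halina.
Ludmila predeceased; the 1/9 allotted to Ludmila's branch passes to Ludmila's issue by representation.
The 1/9 is divided into 3 equal shares of 1/27 among Oleg, Bogdan, Pelagia.
Oleg is living and takes 1/27.
Bogdan is living and takes 1/27.
Pelagia is living and takes 1/27.
Halina is living and takes 1/9.

Bogdan 1/27; Grzegorz 1/3; Halina 1/9; Ireneusz 2/9; Mieczyslaw 1/9; Oleg 1/27; Pelagia 1/27; Radoslaw 1/9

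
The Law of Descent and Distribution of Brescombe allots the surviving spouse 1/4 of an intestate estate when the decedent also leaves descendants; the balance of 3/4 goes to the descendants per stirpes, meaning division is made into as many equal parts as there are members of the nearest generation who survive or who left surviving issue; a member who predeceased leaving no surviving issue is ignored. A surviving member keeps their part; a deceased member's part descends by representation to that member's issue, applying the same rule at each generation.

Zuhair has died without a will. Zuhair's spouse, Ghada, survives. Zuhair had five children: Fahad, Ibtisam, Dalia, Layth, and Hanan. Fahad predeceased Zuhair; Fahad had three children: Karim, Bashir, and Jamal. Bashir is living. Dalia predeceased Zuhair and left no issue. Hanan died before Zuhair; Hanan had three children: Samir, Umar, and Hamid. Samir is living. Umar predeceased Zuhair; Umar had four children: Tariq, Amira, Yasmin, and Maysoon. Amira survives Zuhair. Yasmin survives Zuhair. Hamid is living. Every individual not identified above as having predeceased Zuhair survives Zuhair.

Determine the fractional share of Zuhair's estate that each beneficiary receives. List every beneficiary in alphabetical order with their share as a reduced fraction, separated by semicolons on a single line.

Amira 1/64; Bashir 1/16; Ghada 1/4; Hamid 1/16; Ibtisam 3/16; Jamal 1/16; Karim 1/16; Layth 3/16; Maysoon 1/64; Samir 1/16; Tariq 1/64; Yasmin 1/64

Ghada, as surviving spouse, takes 1/4.
The remaining 3/4 passes to Zuhair's descendants per stirpes.
Dalia left no surviving issue, so that branch lapses and is disregarded.
The 3/4 is divided into 4 equal shares of 3/16 among Fahad, Ibtisam, Layth, Hanan.
Fahad predeceased; the 3/16 allotted to Fahad's branch passes to Fahad's issue by representation.
The 3/16 is divided into 3 equal shares of 1/16 among Karim, Bashir, Jamal.
Karim is living and takes 1/16.
Bashir is living and takes 1/16.
Jamal is living and takes 1/16.
Ibtisam is living and takes 3/16.
Layth is living and takes 3/16.
Hanan predeceased; the 3/16 allotted to Hanan's branch passes to Hanan's issue by representation.
The 3/16 is divided into 3 equal shares of 1/16 among Samir, Umar, Hamid.
Samir is living and takes 1/16.
Umar predeceased; the 1/16 allotted to Umar's branch passes to Umar's issue by representation.
The 1/16 is divided into 4 equal shares of 1/64 among Tariq, Amira, Yasmin, Maysoon.
Tariq is living and takes 1/64.
Amira is living and takes 1/64.
Yasmin is living and takes 1/64.
Maysoon is living and takes 1/64.
Hamid is living and takes 1/16.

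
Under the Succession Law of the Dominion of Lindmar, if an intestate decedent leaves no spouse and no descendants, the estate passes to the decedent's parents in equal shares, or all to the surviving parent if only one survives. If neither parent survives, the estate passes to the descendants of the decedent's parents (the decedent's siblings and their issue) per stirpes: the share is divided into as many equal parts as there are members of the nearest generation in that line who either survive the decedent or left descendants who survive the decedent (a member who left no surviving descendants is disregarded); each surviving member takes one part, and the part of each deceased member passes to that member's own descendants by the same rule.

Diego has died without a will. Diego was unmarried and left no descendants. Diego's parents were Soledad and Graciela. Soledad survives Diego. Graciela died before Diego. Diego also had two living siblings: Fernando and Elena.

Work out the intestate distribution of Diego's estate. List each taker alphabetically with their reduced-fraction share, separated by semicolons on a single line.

Soledad 1

Only one parent, Soledad, survives, so Soledad takes the entire estate. The siblings take nothing because a surviving parent has priority.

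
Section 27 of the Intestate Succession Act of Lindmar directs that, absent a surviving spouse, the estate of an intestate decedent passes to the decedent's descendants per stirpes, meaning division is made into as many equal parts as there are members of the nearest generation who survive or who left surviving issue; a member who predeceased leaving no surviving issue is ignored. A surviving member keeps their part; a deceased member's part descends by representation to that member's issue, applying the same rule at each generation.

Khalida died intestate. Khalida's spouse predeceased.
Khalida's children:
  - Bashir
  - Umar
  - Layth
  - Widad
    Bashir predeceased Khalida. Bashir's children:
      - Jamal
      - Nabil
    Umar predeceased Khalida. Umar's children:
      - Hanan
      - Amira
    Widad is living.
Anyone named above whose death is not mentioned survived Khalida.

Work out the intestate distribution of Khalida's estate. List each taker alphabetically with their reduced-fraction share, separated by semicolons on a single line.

Amira 1/8; Hanan 1/8; Jamal 1/8; Layth 1/4; Nabil 1/8; Widad 1/4

There is no surviving spouse, so the entire estate passes to Khalida's descendants per stirpes.
The estate is divided into 4 equal shares of 1/4 among Bashir, Umar, Layth, Widad.
Bashir predeceased; the 1/4 allotted to Bashir's branch passes to Bashir's issue by representation.
The 1/4 is divided into 2 equal shares of 1/8 among Jamal, Nabil.
Jamal is living and takes 1/8.
Nabil is living and takes 1/8.
Umar predeceased; the 1/4 allotted to Umar's branch passes to Umar's issue by representation.
The 1/4 is divided into 2 equal shares of 1/8 among Hanan, Amira.
Hanan is living and takes 1/8.
Amira is living and takes 1/8.
Layth is living and takes 1/4.
Widad is living and takes 1/4.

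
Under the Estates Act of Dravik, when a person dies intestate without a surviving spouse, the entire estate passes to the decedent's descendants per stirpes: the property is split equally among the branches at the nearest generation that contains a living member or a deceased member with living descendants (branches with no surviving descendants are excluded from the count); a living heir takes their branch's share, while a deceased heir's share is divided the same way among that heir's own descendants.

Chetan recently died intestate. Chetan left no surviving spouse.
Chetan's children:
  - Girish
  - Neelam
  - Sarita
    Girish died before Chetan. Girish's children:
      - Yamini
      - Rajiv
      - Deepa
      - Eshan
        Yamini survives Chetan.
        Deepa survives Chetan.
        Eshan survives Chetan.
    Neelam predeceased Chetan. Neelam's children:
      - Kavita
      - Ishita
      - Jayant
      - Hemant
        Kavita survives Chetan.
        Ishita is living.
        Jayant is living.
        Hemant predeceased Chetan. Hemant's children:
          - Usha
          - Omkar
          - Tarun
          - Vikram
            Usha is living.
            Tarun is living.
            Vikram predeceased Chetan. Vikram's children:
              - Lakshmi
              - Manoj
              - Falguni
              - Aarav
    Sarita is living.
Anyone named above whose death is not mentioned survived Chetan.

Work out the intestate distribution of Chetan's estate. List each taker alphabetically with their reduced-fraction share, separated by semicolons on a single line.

There is no surviving spouse, so the entire estate passes to Chetan's descendants per stirpes.
The estate is divided into 3 equal shares of 1/3 among Girish, Neelam, Sarita.
Girish predeceased; the 1/3 allotted to Girish's branch passes to Girish's issue by representation.
The 1/3 is divided into 4 equal shares of 1/12 among Yamini, Rajiv, Deepa, Eshan.
Yamini is living and takes 1/12.
Rajiv is living and takes 1/12.
Deepa is living and takes 1/12.
Eshan is living and takes 1/12.
Neelam predeceased; the 1/3 allotted to Neelam's branch passes to Neelam's issue by representation.
The 1/3 is divided into 4 equal shares of 1/12 among Kavita, Ishita, Jayant, Hemant.
Kavita is living and takes 1/12.
Ishita is living and takes 1/12.
Jayant is living and takes 1/12.
Hemant predeceased; the 1/12 allotted to Hemant's branch passes to Hemant's issue by representation.
The 1/12 is divided into 4 equal shares of 1/48 among Usha, Omkar, Tarun, Vikram.
Usha is living and takes 1/48.
Omkar is living and takes 1/48.
Tarun is living and takes 1/48.
Vikram predeceased; the 1/48 allotted to Vikram's branch passes to Vikram's issue by representation.
The 1/48 is divided into 4 equal shares of 1/192 among Lakshmi, Manoj, Falguni, Aarav.
Lakshmi is living and takes 1/192.
Manoj is living and takes 1/192.
Falguni is living and takes 1/192.
Aarav is living and takes 1/192.
Sarita is living and takes 1/3.

Aarav 1/192; Deepa 1/12; Eshan 1/12; Falguni 1/192; Ishita 1/12; Jayant 1/12; Kavita 1/12; Lakshmi 1/192; Manoj 1/192; Omkar 1/48; Rajiv 1/12; Sarita 1/3; Tarun 1/48; Usha 1/48; Yamini 1/12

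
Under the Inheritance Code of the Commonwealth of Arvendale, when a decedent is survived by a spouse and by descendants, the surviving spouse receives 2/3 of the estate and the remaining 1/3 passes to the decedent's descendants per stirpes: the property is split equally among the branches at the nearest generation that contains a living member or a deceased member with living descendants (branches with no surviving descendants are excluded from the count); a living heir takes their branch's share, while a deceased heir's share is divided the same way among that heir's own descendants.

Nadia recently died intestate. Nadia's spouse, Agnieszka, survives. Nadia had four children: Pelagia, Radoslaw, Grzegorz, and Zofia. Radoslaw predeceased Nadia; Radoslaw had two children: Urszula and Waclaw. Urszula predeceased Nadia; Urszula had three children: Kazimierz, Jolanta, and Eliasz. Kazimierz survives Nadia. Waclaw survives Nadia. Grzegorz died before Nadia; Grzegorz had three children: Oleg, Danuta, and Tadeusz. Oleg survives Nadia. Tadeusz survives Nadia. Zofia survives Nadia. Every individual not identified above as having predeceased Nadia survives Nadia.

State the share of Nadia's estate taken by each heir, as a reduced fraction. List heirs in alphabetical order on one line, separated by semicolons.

Agnieszka 2/3; Danuta 1/36; Eliasz 1/72; Jolanta 1/72; Kazimierz 1/72; Oleg 1/36; Pelagia 1/12; Tadeusz 1/36; Waclaw 1/24; Zofia 1/12

Agnieszka, as surviving spouse, takes 2/3.
The remaining 1/3 passes to Nadia's descendants per stirpes.
The 1/3 is divided into 4 equal shares of 1/12 among Pelagia, Radoslaw, Grzegorz, Zofia.
Pelagia is living and takes 1/12.
Radoslaw predeceased; the 1/12 allotted to Radoslaw's branch passes to Radoslaw's issue by representation.
The 1/12 is divided into 2 equal shares of 1/24 among Urszula, Waclaw.
Urszula predeceased; the 1/24 allotted to Urszula's branch passes to Urszula's issue by representation.
The 1/24 is divided into 3 equal shares of 1/72 among Kazimierz, Jolanta, Eliasz.
Kazimierz is living and takes 1/72.
Jolanta is living and takes 1/72.
Eliasz is living and takes 1/72.
Waclaw is living and takes 1/24.
Grzegorz predeceased; the 1/12 allotted to Grzegorz's branch passes to Grzegorz's issue by representation.
The 1/12 is divided into 3 equal shares of 1/36 among Oleg, Danuta, Tadeusz.
Oleg is living and takes 1/36.
Danuta is living and takes 1/36.
Tadeusz is living and takes 1/36.
Zofia is living and takes 1/12.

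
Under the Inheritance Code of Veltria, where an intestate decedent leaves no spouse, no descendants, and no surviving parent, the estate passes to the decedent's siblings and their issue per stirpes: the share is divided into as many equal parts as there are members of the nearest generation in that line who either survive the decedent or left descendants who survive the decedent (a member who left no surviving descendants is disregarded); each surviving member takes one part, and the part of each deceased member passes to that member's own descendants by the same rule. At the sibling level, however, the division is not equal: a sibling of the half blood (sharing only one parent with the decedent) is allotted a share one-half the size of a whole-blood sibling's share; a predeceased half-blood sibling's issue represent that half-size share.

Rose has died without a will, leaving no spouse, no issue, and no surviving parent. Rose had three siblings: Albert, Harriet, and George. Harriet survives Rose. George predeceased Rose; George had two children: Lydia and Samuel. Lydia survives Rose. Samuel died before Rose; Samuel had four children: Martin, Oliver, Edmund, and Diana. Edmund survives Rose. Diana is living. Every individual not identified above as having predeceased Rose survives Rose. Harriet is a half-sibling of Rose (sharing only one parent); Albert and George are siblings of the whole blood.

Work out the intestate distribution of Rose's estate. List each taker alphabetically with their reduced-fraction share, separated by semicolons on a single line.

No spouse, descendants, or parent survives, so the estate passes to Rose's siblings per stirpes.
Half-blood siblings count for one-half the weight of whole-blood siblings at the initial division.
Dividing 1 in proportion to weights (total weight 5/2): Albert (weight 1) → 2/5; Harriet (weight 1/2) → 1/5; George (weight 1) → 2/5.
Albert is living and takes 2/5.
Harriet is living and takes 1/5.
George predeceased; the 2/5 allotted to George's branch passes to George's issue by representation.
The 2/5 is divided into 2 equal shares of 1/5 among Lydia, Samuel.
Lydia is living and takes 1/5.
Samuel predeceased; the 1/5 allotted to Samuel's branch passes to Samuel's issue by representation.
The 1/5 is divided into 4 equal shares of 1/20 among Martin, Oliver, Edmund, Diana.
Martin is living and takes 1/20.
Oliver is living and takes 1/20.
Edmund is living and takes 1/20.
Diana is living and takes 1/20.

Albert 2/5; Diana 1/20; Edmund 1/20; Harriet 1/5; Lydia 1/5; Martin 1/20; Oliver 1/20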